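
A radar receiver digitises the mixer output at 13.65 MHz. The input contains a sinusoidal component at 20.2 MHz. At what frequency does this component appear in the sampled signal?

6.55 MHz

20.2 MHz mod fs = 6.55 MHz.
6.55 MHz ≤ fs/2 = 6.825 MHz, appears at 6.55 MHz.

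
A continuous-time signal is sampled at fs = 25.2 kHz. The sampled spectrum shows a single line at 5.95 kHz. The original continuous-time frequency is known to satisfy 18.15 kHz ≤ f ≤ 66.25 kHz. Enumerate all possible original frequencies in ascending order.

Frequencies that alias to 5.95 kHz are k·fs ± 5.95 kHz for integer k ≥ 0.
k=0: 5.95 kHz.
k=1: 19.25 kHz, 31.15 kHz.
k=2: 44.45 kHz, 56.35 kHz.
k=3: 69.65 kHz, 81.55 kHz.
Within [18.15 kHz, 66.25 kHz]: 19.25 kHz, 31.15 kHz, 44.45 kHz, 56.35 kHz.

19.25 kHz, 31.15 kHz, 44.45 kHz, 56.35 kHz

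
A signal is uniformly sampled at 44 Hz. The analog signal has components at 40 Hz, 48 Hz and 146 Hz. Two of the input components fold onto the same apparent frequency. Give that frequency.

4 Hz

fs/2 = 22 Hz.
40 Hz > fs/2 = 22 Hz, folds to fs − 40 Hz = 4 Hz.
48 Hz mod fs = 4 Hz.
4 Hz ≤ fs/2 = 22 Hz, appears at 4 Hz.
146 Hz mod fs = 14 Hz.
14 Hz ≤ fs/2 = 22 Hz, appears at 14 Hz.
40 Hz and 48 Hz both map to 4 Hz.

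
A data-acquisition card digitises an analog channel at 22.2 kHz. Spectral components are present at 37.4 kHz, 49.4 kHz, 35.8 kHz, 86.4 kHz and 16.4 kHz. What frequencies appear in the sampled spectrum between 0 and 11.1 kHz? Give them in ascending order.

fs/2 = 11.1 kHz.
37.4 kHz mod fs = 15.2 kHz.
15.2 kHz > fs/2 = 11.1 kHz, folds to fs − 15.2 kHz = 7 kHz.
49.4 kHz mod fs = 5 kHz.
5 kHz ≤ fs/2 = 11.1 kHz, appears at 5 kHz.
35.8 kHz mod fs = 13.6 kHz.
13.6 kHz > fs/2 = 11.1 kHz, folds to fs − 13.6 kHz = 8.6 kHz.
86.4 kHz mod fs = 19.8 kHz.
19.8 kHz > fs/2 = 11.1 kHz, folds to fs − 19.8 kHz = 2.4 kHz.
16.4 kHz > fs/2 = 11.1 kHz, folds to fs − 16.4 kHz = 5.8 kHz.
Distinct values: {2.4 kHz, 5 kHz, 5.8 kHz, 7 kHz, 8.6 kHz}.

2.4 kHz, 5 kHz, 5.8 kHz, 7 kHz, 8.6 kHz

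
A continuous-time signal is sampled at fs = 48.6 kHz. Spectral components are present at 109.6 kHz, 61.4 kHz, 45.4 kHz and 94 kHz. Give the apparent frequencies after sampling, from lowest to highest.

3.2 kHz, 12.4 kHz, 12.8 kHz

fs/2 = 24.3 kHz.
109.6 kHz mod fs = 12.4 kHz.
12.4 kHz ≤ fs/2 = 24.3 kHz, appears at 12.4 kHz.
61.4 kHz mod fs = 12.8 kHz.
12.8 kHz ≤ fs/2 = 24.3 kHz, appears at 12.8 kHz.
45.4 kHz > fs/2 = 24.3 kHz, folds to fs − 45.4 kHz = 3.2 kHz.
94 kHz mod fs = 45.4 kHz.
45.4 kHz > fs/2 = 24.3 kHz, folds to fs − 45.4 kHz = 3.2 kHz.
Distinct values: {3.2 kHz, 12.4 kHz, 12.8 kHz}.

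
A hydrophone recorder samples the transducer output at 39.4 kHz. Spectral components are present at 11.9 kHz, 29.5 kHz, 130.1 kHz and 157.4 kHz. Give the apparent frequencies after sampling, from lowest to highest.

fs/2 = 19.7 kHz.
11.9 kHz ≤ fs/2 = 19.7 kHz, passes unchanged.
29.5 kHz > fs/2 = 19.7 kHz, folds to fs − 29.5 kHz = 9.9 kHz.
130.1 kHz mod fs = 11.9 kHz.
11.9 kHz ≤ fs/2 = 19.7 kHz, appears at 11.9 kHz.
157.4 kHz mod fs = 39.2 kHz.
39.2 kHz > fs/2 = 19.7 kHz, folds to fs − 39.2 kHz = 0.2 kHz.
Distinct values: {0.2 kHz, 9.9 kHz, 11.9 kHz}.

0.2 kHz, 9.9 kHz, 11.9 kHz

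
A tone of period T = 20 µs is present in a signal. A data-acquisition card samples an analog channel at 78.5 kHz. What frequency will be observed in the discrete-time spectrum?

T = 20 µs → f = 1/T = 50 kHz.
50 kHz > fs/2 = 39.25 kHz, folds to fs − 50 kHz = 28.5 kHz.

28.5 kHz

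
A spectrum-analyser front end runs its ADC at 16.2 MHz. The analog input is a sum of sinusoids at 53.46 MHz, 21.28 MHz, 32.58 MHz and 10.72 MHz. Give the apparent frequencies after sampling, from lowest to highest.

0.18 MHz, 4.86 MHz, 5.08 MHz, 5.48 MHz

fs/2 = 8.1 MHz.
53.46 MHz mod fs = 4.86 MHz.
4.86 MHz ≤ fs/2 = 8.1 MHz, appears at 4.86 MHz.
21.28 MHz mod fs = 5.08 MHz.
5.08 MHz ≤ fs/2 = 8.1 MHz, appears at 5.08 MHz.
32.58 MHz mod fs = 0.18 MHz.
0.18 MHz ≤ fs/2 = 8.1 MHz, appears at 0.18 MHz.
10.72 MHz > fs/2 = 8.1 MHz, folds to fs − 10.72 MHz = 5.48 MHz.
Distinct values: {0.18 MHz, 4.86 MHz, 5.08 MHz, 5.48 MHz}.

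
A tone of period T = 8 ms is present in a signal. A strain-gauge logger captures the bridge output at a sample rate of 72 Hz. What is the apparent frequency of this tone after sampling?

19 Hz

T = 8 ms → f = 1/T = 125 Hz.
125 Hz mod fs = 53 Hz.
53 Hz > fs/2 = 36 Hz, folds to fs − 53 Hz = 19 Hz.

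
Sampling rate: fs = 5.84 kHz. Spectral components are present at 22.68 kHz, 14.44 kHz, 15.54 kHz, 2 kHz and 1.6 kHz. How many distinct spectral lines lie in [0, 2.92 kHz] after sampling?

5

fs/2 = 2.92 kHz.
22.68 kHz mod fs = 5.16 kHz.
5.16 kHz > fs/2 = 2.92 kHz, folds to fs − 5.16 kHz = 0.68 kHz.
14.44 kHz mod fs = 2.76 kHz.
2.76 kHz ≤ fs/2 = 2.92 kHz, appears at 2.76 kHz.
15.54 kHz mod fs = 3.86 kHz.
3.86 kHz > fs/2 = 2.92 kHz, folds to fs − 3.86 kHz = 1.98 kHz.
2 kHz ≤ fs/2 = 2.92 kHz, passes unchanged.
1.6 kHz ≤ fs/2 = 2.92 kHz, passes unchanged.
Distinct values: {0.68 kHz, 1.6 kHz, 1.98 kHz, 2 kHz, 2.76 kHz} → 5.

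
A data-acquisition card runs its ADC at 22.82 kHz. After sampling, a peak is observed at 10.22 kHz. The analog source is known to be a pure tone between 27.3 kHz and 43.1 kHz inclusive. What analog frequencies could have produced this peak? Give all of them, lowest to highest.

33.04 kHz, 35.42 kHz

Frequencies that alias to 10.22 kHz are k·fs ± 10.22 kHz for integer k ≥ 0.
k=0: 10.22 kHz.
k=1: 12.6 kHz, 33.04 kHz.
k=2: 35.42 kHz, 55.86 kHz.
k=3: 58.24 kHz, 78.68 kHz.
Within [27.3 kHz, 43.1 kHz]: 33.04 kHz, 35.42 kHz.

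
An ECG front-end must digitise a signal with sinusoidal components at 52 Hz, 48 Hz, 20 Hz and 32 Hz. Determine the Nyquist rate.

104 Hz

Highest-frequency component: 52 Hz.
Nyquist rate = 2 × 52 Hz = 104 Hz.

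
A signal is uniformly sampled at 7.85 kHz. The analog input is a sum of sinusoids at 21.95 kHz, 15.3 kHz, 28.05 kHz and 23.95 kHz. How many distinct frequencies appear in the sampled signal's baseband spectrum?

3

fs/2 = 3.925 kHz.
21.95 kHz mod fs = 6.25 kHz.
6.25 kHz > fs/2 = 3.925 kHz, folds to fs − 6.25 kHz = 1.6 kHz.
15.3 kHz mod fs = 7.45 kHz.
7.45 kHz > fs/2 = 3.925 kHz, folds to fs − 7.45 kHz = 0.4 kHz.
28.05 kHz mod fs = 4.5 kHz.
4.5 kHz > fs/2 = 3.925 kHz, folds to fs − 4.5 kHz = 3.35 kHz.
23.95 kHz mod fs = 0.4 kHz.
0.4 kHz ≤ fs/2 = 3.925 kHz, appears at 0.4 kHz.
Distinct values: {0.4 kHz, 1.6 kHz, 3.35 kHz} → 3.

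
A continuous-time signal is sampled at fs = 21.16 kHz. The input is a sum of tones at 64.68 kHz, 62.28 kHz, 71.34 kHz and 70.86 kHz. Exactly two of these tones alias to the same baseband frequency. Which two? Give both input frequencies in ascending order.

62.28 kHz, 64.68 kHz

fs/2 = 10.58 kHz.
64.68 kHz mod fs = 1.2 kHz.
1.2 kHz ≤ fs/2 = 10.58 kHz, appears at 1.2 kHz.
62.28 kHz mod fs = 19.96 kHz.
19.96 kHz > fs/2 = 10.58 kHz, folds to fs − 19.96 kHz = 1.2 kHz.
71.34 kHz mod fs = 7.86 kHz.
7.86 kHz ≤ fs/2 = 10.58 kHz, appears at 7.86 kHz.
70.86 kHz mod fs = 7.38 kHz.
7.38 kHz ≤ fs/2 = 10.58 kHz, appears at 7.38 kHz.
62.28 kHz and 64.68 kHz both map to 1.2 kHz.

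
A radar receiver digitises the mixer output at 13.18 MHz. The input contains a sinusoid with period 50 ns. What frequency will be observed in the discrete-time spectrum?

6.36 MHz

T = 50 ns → f = 1/T = 20 MHz.
20 MHz mod fs = 6.82 MHz.
6.82 MHz > fs/2 = 6.59 MHz, folds to fs − 6.82 MHz = 6.36 MHz.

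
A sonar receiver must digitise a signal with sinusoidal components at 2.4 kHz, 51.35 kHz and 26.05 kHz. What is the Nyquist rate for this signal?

Highest-frequency component: 51.35 kHz.
Nyquist rate = 2 × 51.35 kHz = 102.7 kHz.

102.7 kHz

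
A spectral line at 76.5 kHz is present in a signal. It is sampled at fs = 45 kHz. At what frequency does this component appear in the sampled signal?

13.5 kHz

76.5 kHz mod fs = 31.5 kHz.
31.5 kHz > fs/2 = 22.5 kHz, folds to fs − 31.5 kHz = 13.5 kHz.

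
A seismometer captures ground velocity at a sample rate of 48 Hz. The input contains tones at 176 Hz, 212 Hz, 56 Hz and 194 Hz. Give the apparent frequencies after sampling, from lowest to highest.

2 Hz, 8 Hz, 16 Hz, 20 Hz

fs/2 = 24 Hz.
176 Hz mod fs = 32 Hz.
32 Hz > fs/2 = 24 Hz, folds to fs − 32 Hz = 16 Hz.
212 Hz mod fs = 20 Hz.
20 Hz ≤ fs/2 = 24 Hz, appears at 20 Hz.
56 Hz mod fs = 8 Hz.
8 Hz ≤ fs/2 = 24 Hz, appears at 8 Hz.
194 Hz mod fs = 2 Hz.
2 Hz ≤ fs/2 = 24 Hz, appears at 2 Hz.
Distinct values: {2 Hz, 8 Hz, 16 Hz, 20 Hz}.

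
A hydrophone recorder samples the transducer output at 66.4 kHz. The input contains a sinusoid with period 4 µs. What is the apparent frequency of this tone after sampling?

15.6 kHz

T = 4 µs → f = 1/T = 250 kHz.
250 kHz mod fs = 50.8 kHz.
50.8 kHz > fs/2 = 33.2 kHz, folds to fs − 50.8 kHz = 15.6 kHz.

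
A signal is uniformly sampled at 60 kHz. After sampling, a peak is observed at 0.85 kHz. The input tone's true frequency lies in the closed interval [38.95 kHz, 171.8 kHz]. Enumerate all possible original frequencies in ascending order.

59.15 kHz, 60.85 kHz, 119.15 kHz, 120.85 kHz

Frequencies that alias to 0.85 kHz are k·fs ± 0.85 kHz for integer k ≥ 0.
k=0: 0.85 kHz.
k=1: 59.15 kHz, 60.85 kHz.
k=2: 119.15 kHz, 120.85 kHz.
k=3: 179.15 kHz, 180.85 kHz.
Within [38.95 kHz, 171.8 kHz]: 59.15 kHz, 60.85 kHz, 119.15 kHz, 120.85 kHz.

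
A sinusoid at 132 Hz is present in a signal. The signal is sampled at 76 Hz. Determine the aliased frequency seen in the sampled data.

20 Hz

132 Hz mod fs = 56 Hz.
56 Hz > fs/2 = 38 Hz, folds to fs − 56 Hz = 20 Hz.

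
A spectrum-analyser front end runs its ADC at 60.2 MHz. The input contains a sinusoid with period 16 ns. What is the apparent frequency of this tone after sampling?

2.3 MHz

T = 16 ns → f = 1/T = 62.5 MHz.
62.5 MHz mod fs = 2.3 MHz.
2.3 MHz ≤ fs/2 = 30.1 MHz, appears at 2.3 MHz.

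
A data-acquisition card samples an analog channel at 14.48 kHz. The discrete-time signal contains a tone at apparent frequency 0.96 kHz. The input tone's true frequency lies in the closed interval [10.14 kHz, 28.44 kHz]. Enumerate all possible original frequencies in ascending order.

13.52 kHz, 15.44 kHz, 28 kHz

Frequencies that alias to 0.96 kHz are k·fs ± 0.96 kHz for integer k ≥ 0.
k=0: 0.96 kHz.
k=1: 13.52 kHz, 15.44 kHz.
k=2: 28 kHz, 29.92 kHz.
k=3: 42.48 kHz, 44.4 kHz.
Within [10.14 kHz, 28.44 kHz]: 13.52 kHz, 15.44 kHz, 28 kHz.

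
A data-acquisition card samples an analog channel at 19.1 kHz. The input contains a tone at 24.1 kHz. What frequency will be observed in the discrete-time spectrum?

5 kHz

24.1 kHz mod fs = 5 kHz.
5 kHz ≤ fs/2 = 9.55 kHz, appears at 5 kHz.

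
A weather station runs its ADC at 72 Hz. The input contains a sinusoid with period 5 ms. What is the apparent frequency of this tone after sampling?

T = 5 ms → f = 1/T = 200 Hz.
200 Hz mod fs = 56 Hz.
56 Hz > fs/2 = 36 Hz, folds to fs − 56 Hz = 16 Hz.

16 Hz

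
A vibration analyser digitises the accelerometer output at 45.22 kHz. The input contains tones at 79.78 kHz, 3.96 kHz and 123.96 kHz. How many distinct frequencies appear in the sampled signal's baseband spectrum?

3

fs/2 = 22.61 kHz.
79.78 kHz mod fs = 34.56 kHz.
34.56 kHz > fs/2 = 22.61 kHz, folds to fs − 34.56 kHz = 10.66 kHz.
3.96 kHz ≤ fs/2 = 22.61 kHz, passes unchanged.
123.96 kHz mod fs = 33.52 kHz.
33.52 kHz > fs/2 = 22.61 kHz, folds to fs − 33.52 kHz = 11.7 kHz.
Distinct values: {3.96 kHz, 10.66 kHz, 11.7 kHz} → 3.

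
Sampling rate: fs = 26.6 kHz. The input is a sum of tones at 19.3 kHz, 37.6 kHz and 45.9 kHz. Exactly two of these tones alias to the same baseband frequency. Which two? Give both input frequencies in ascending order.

fs/2 = 13.3 kHz.
19.3 kHz > fs/2 = 13.3 kHz, folds to fs − 19.3 kHz = 7.3 kHz.
37.6 kHz mod fs = 11 kHz.
11 kHz ≤ fs/2 = 13.3 kHz, appears at 11 kHz.
45.9 kHz mod fs = 19.3 kHz.
19.3 kHz > fs/2 = 13.3 kHz, folds to fs − 19.3 kHz = 7.3 kHz.
19.3 kHz and 45.9 kHz both map to 7.3 kHz.

19.3 kHz, 45.9 kHz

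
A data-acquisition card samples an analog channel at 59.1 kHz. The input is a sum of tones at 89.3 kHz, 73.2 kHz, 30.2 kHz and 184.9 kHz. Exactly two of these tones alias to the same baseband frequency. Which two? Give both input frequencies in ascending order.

30.2 kHz, 89.3 kHz

fs/2 = 29.55 kHz.
89.3 kHz mod fs = 30.2 kHz.
30.2 kHz > fs/2 = 29.55 kHz, folds to fs − 30.2 kHz = 28.9 kHz.
73.2 kHz mod fs = 14.1 kHz.
14.1 kHz ≤ fs/2 = 29.55 kHz, appears at 14.1 kHz.
30.2 kHz > fs/2 = 29.55 kHz, folds to fs − 30.2 kHz = 28.9 kHz.
184.9 kHz mod fs = 7.6 kHz.
7.6 kHz ≤ fs/2 = 29.55 kHz, appears at 7.6 kHz.
30.2 kHz and 89.3 kHz both map to 28.9 kHz.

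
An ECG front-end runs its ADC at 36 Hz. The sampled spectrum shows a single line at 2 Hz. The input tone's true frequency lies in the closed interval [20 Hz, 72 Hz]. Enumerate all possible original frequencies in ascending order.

34 Hz, 38 Hz, 70 Hz

Frequencies that alias to 2 Hz are k·fs ± 2 Hz for integer k ≥ 0.
k=0: 2 Hz.
k=1: 34 Hz, 38 Hz.
k=2: 70 Hz, 74 Hz.
k=3: 106 Hz, 110 Hz.
Within [20 Hz, 72 Hz]: 34 Hz, 38 Hz, 70 Hz.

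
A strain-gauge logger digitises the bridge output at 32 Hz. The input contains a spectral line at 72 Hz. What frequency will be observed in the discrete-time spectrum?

72 Hz mod fs = 8 Hz.
8 Hz ≤ fs/2 = 16 Hz, appears at 8 Hz.

8 Hz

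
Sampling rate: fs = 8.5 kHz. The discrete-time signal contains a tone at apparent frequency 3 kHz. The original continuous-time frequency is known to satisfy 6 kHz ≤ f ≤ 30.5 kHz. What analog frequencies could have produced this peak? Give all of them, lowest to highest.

Frequencies that alias to 3 kHz are k·fs ± 3 kHz for integer k ≥ 0.
k=0: 3 kHz.
k=1: 5.5 kHz, 11.5 kHz.
k=2: 14 kHz, 20 kHz.
k=3: 22.5 kHz, 28.5 kHz.
k=4: 31 kHz, 37 kHz.
Within [6 kHz, 30.5 kHz]: 11.5 kHz, 14 kHz, 20 kHz, 22.5 kHz, 28.5 kHz.

11.5 kHz, 14 kHz, 20 kHz, 22.5 kHz, 28.5 kHz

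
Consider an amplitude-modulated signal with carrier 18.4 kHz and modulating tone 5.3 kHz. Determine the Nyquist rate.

AM sidebands sit at fc ± fm = 13.1 kHz and 23.7 kHz.
Highest-frequency component: 23.7 kHz.
Nyquist rate = 2 × 23.7 kHz = 47.4 kHz.

47.4 kHz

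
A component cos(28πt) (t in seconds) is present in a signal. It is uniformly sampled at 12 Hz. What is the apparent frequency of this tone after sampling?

ω = 28π rad/s → f = ω/(2π) = 14 Hz.
14 Hz mod fs = 2 Hz.
2 Hz ≤ fs/2 = 6 Hz, appears at 2 Hz.

2 Hz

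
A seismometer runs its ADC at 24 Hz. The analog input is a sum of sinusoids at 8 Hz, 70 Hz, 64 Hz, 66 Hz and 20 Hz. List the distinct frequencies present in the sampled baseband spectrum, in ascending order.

2 Hz, 4 Hz, 6 Hz, 8 Hz

fs/2 = 12 Hz.
8 Hz ≤ fs/2 = 12 Hz, passes unchanged.
70 Hz mod fs = 22 Hz.
22 Hz > fs/2 = 12 Hz, folds to fs − 22 Hz = 2 Hz.
64 Hz mod fs = 16 Hz.
16 Hz > fs/2 = 12 Hz, folds to fs − 16 Hz = 8 Hz.
66 Hz mod fs = 18 Hz.
18 Hz > fs/2 = 12 Hz, folds to fs − 18 Hz = 6 Hz.
20 Hz > fs/2 = 12 Hz, folds to fs − 20 Hz = 4 Hz.
Distinct values: {2 Hz, 4 Hz, 6 Hz, 8 Hz}.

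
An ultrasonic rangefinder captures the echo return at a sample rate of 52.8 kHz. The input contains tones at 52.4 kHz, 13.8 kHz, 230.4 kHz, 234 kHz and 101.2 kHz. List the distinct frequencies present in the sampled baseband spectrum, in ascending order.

0.4 kHz, 4.4 kHz, 13.8 kHz, 19.2 kHz, 22.8 kHz

fs/2 = 26.4 kHz.
52.4 kHz > fs/2 = 26.4 kHz, folds to fs − 52.4 kHz = 0.4 kHz.
13.8 kHz ≤ fs/2 = 26.4 kHz, passes unchanged.
230.4 kHz mod fs = 19.2 kHz.
19.2 kHz ≤ fs/2 = 26.4 kHz, appears at 19.2 kHz.
234 kHz mod fs = 22.8 kHz.
22.8 kHz ≤ fs/2 = 26.4 kHz, appears at 22.8 kHz.
101.2 kHz mod fs = 48.4 kHz.
48.4 kHz > fs/2 = 26.4 kHz, folds to fs − 48.4 kHz = 4.4 kHz.
Distinct values: {0.4 kHz, 4.4 kHz, 13.8 kHz, 19.2 kHz, 22.8 kHz}.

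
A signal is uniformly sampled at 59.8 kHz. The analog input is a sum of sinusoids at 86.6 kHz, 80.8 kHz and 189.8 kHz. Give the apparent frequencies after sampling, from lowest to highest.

fs/2 = 29.9 kHz.
86.6 kHz mod fs = 26.8 kHz.
26.8 kHz ≤ fs/2 = 29.9 kHz, appears at 26.8 kHz.
80.8 kHz mod fs = 21 kHz.
21 kHz ≤ fs/2 = 29.9 kHz, appears at 21 kHz.
189.8 kHz mod fs = 10.4 kHz.
10.4 kHz ≤ fs/2 = 29.9 kHz, appears at 10.4 kHz.
Distinct values: {10.4 kHz, 21 kHz, 26.8 kHz}.

10.4 kHz, 21 kHz, 26.8 kHz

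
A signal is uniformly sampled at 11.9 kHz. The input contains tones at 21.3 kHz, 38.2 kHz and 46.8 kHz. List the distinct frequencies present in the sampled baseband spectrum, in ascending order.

0.8 kHz, 2.5 kHz

fs/2 = 5.95 kHz.
21.3 kHz mod fs = 9.4 kHz.
9.4 kHz > fs/2 = 5.95 kHz, folds to fs − 9.4 kHz = 2.5 kHz.
38.2 kHz mod fs = 2.5 kHz.
2.5 kHz ≤ fs/2 = 5.95 kHz, appears at 2.5 kHz.
46.8 kHz mod fs = 11.1 kHz.
11.1 kHz > fs/2 = 5.95 kHz, folds to fs − 11.1 kHz = 0.8 kHz.
Distinct values: {0.8 kHz, 2.5 kHz}.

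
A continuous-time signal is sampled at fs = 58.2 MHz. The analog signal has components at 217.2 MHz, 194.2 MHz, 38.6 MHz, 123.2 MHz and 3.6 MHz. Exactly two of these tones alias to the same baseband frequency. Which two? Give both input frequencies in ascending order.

fs/2 = 29.1 MHz.
217.2 MHz mod fs = 42.6 MHz.
42.6 MHz > fs/2 = 29.1 MHz, folds to fs − 42.6 MHz = 15.6 MHz.
194.2 MHz mod fs = 19.6 MHz.
19.6 MHz ≤ fs/2 = 29.1 MHz, appears at 19.6 MHz.
38.6 MHz > fs/2 = 29.1 MHz, folds to fs − 38.6 MHz = 19.6 MHz.
123.2 MHz mod fs = 6.8 MHz.
6.8 MHz ≤ fs/2 = 29.1 MHz, appears at 6.8 MHz.
3.6 MHz ≤ fs/2 = 29.1 MHz, passes unchanged.
38.6 MHz and 194.2 MHz both map to 19.6 MHz.

38.6 MHz, 194.2 MHz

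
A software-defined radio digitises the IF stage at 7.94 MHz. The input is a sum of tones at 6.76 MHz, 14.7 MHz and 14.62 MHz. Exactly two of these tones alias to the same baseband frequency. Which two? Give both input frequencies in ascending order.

fs/2 = 3.97 MHz.
6.76 MHz > fs/2 = 3.97 MHz, folds to fs − 6.76 MHz = 1.18 MHz.
14.7 MHz mod fs = 6.76 MHz.
6.76 MHz > fs/2 = 3.97 MHz, folds to fs − 6.76 MHz = 1.18 MHz.
14.62 MHz mod fs = 6.68 MHz.
6.68 MHz > fs/2 = 3.97 MHz, folds to fs − 6.68 MHz = 1.26 MHz.
6.76 MHz and 14.7 MHz both map to 1.18 MHz.

6.76 MHz, 14.7 MHz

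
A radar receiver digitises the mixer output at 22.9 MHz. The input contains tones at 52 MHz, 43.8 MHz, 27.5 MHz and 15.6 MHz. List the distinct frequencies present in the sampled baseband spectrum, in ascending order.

2 MHz, 4.6 MHz, 6.2 MHz, 7.3 MHz

fs/2 = 11.45 MHz.
52 MHz mod fs = 6.2 MHz.
6.2 MHz ≤ fs/2 = 11.45 MHz, appears at 6.2 MHz.
43.8 MHz mod fs = 20.9 MHz.
20.9 MHz > fs/2 = 11.45 MHz, folds to fs − 20.9 MHz = 2 MHz.
27.5 MHz mod fs = 4.6 MHz.
4.6 MHz ≤ fs/2 = 11.45 MHz, appears at 4.6 MHz.
15.6 MHz > fs/2 = 11.45 MHz, folds to fs − 15.6 MHz = 7.3 MHz.
Distinct values: {2 MHz, 4.6 MHz, 6.2 MHz, 7.3 MHz}.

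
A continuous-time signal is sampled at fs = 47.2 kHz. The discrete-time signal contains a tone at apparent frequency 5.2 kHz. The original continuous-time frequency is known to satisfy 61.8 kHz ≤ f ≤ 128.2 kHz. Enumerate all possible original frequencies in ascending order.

Frequencies that alias to 5.2 kHz are k·fs ± 5.2 kHz for integer k ≥ 0.
k=0: 5.2 kHz.
k=1: 42 kHz, 52.4 kHz.
k=2: 89.2 kHz, 99.6 kHz.
k=3: 136.4 kHz, 146.8 kHz.
Within [61.8 kHz, 128.2 kHz]: 89.2 kHz, 99.6 kHz.

89.2 kHz, 99.6 kHz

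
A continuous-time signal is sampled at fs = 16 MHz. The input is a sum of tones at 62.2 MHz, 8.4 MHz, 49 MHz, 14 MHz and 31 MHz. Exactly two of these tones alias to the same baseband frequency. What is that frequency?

1 MHz

fs/2 = 8 MHz.
62.2 MHz mod fs = 14.2 MHz.
14.2 MHz > fs/2 = 8 MHz, folds to fs − 14.2 MHz = 1.8 MHz.
8.4 MHz > fs/2 = 8 MHz, folds to fs − 8.4 MHz = 7.6 MHz.
49 MHz mod fs = 1 MHz.
1 MHz ≤ fs/2 = 8 MHz, appears at 1 MHz.
14 MHz > fs/2 = 8 MHz, folds to fs − 14 MHz = 2 MHz.
31 MHz mod fs = 15 MHz.
15 MHz > fs/2 = 8 MHz, folds to fs − 15 MHz = 1 MHz.
31 MHz and 49 MHz both map to 1 MHz.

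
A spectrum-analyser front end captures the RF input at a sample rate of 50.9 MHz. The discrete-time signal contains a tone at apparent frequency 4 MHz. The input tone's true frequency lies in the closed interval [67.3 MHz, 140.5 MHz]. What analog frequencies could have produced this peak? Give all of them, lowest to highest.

97.8 MHz, 105.8 MHz

Frequencies that alias to 4 MHz are k·fs ± 4 MHz for integer k ≥ 0.
k=0: 4 MHz.
k=1: 46.9 MHz, 54.9 MHz.
k=2: 97.8 MHz, 105.8 MHz.
k=3: 148.7 MHz, 156.7 MHz.
Within [67.3 MHz, 140.5 MHz]: 97.8 MHz, 105.8 MHz.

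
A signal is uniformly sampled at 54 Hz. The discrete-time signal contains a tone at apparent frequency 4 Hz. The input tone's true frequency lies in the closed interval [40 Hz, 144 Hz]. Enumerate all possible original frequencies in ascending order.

50 Hz, 58 Hz, 104 Hz, 112 Hz

Frequencies that alias to 4 Hz are k·fs ± 4 Hz for integer k ≥ 0.
k=0: 4 Hz.
k=1: 50 Hz, 58 Hz.
k=2: 104 Hz, 112 Hz.
k=3: 158 Hz, 166 Hz.
Within [40 Hz, 144 Hz]: 50 Hz, 58 Hz, 104 Hz, 112 Hz.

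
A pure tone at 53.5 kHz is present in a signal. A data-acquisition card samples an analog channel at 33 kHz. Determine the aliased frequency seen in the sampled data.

12.5 kHz

53.5 kHz mod fs = 20.5 kHz.
20.5 kHz > fs/2 = 16.5 kHz, folds to fs − 20.5 kHz = 12.5 kHz.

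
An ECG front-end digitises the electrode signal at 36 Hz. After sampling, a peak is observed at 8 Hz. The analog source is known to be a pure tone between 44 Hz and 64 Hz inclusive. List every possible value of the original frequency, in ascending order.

44 Hz, 64 Hz

Frequencies that alias to 8 Hz are k·fs ± 8 Hz for integer k ≥ 0.
k=0: 8 Hz.
k=1: 28 Hz, 44 Hz.
k=2: 64 Hz, 80 Hz.
k=3: 100 Hz, 116 Hz.
Within [44 Hz, 64 Hz]: 44 Hz, 64 Hz.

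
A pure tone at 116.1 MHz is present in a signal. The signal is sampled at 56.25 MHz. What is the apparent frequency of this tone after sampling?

3.6 MHz

116.1 MHz mod fs = 3.6 MHz.
3.6 MHz ≤ fs/2 = 28.125 MHz, appears at 3.6 MHz.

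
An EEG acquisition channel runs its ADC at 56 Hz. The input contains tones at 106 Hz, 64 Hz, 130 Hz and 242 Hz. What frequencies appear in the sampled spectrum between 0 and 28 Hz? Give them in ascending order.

fs/2 = 28 Hz.
106 Hz mod fs = 50 Hz.
50 Hz > fs/2 = 28 Hz, folds to fs − 50 Hz = 6 Hz.
64 Hz mod fs = 8 Hz.
8 Hz ≤ fs/2 = 28 Hz, appears at 8 Hz.
130 Hz mod fs = 18 Hz.
18 Hz ≤ fs/2 = 28 Hz, appears at 18 Hz.
242 Hz mod fs = 18 Hz.
18 Hz ≤ fs/2 = 28 Hz, appears at 18 Hz.
Distinct values: {6 Hz, 8 Hz, 18 Hz}.

6 Hz, 8 Hz, 18 Hz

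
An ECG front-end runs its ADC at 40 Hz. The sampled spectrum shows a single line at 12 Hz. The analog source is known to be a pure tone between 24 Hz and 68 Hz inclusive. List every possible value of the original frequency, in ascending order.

28 Hz, 52 Hz, 68 Hz

Frequencies that alias to 12 Hz are k·fs ± 12 Hz for integer k ≥ 0.
k=0: 12 Hz.
k=1: 28 Hz, 52 Hz.
k=2: 68 Hz, 92 Hz.
k=3: 108 Hz, 132 Hz.
Within [24 Hz, 68 Hz]: 28 Hz, 52 Hz, 68 Hz.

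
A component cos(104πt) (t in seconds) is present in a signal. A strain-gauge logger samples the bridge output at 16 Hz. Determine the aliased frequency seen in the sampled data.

4 Hz

ω = 104π rad/s → f = ω/(2π) = 52 Hz.
52 Hz mod fs = 4 Hz.
4 Hz ≤ fs/2 = 8 Hz, appears at 4 Hz.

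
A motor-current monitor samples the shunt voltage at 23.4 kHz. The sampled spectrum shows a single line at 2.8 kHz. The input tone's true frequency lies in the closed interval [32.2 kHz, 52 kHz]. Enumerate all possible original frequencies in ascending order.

44 kHz, 49.6 kHz

Frequencies that alias to 2.8 kHz are k·fs ± 2.8 kHz for integer k ≥ 0.
k=0: 2.8 kHz.
k=1: 20.6 kHz, 26.2 kHz.
k=2: 44 kHz, 49.6 kHz.
k=3: 67.4 kHz, 73 kHz.
Within [32.2 kHz, 52 kHz]: 44 kHz, 49.6 kHz.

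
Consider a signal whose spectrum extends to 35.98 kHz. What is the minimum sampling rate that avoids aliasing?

71.96 kHz

Nyquist rate = 2 × 35.98 kHz = 71.96 kHz.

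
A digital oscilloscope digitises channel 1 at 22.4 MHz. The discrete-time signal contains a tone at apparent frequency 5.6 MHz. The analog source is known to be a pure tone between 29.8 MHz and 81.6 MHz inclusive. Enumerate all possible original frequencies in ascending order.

Frequencies that alias to 5.6 MHz are k·fs ± 5.6 MHz for integer k ≥ 0.
k=0: 5.6 MHz.
k=1: 16.8 MHz, 28 MHz.
k=2: 39.2 MHz, 50.4 MHz.
k=3: 61.6 MHz, 72.8 MHz.
k=4: 84 MHz, 95.2 MHz.
Within [29.8 MHz, 81.6 MHz]: 39.2 MHz, 50.4 MHz, 61.6 MHz, 72.8 MHz.

39.2 MHz, 50.4 MHz, 61.6 MHz, 72.8 MHz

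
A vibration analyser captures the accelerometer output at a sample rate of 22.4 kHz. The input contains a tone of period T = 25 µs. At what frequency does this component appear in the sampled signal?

T = 25 µs → f = 1/T = 40 kHz.
40 kHz mod fs = 17.6 kHz.
17.6 kHz > fs/2 = 11.2 kHz, folds to fs − 17.6 kHz = 4.8 kHz.

4.8 kHz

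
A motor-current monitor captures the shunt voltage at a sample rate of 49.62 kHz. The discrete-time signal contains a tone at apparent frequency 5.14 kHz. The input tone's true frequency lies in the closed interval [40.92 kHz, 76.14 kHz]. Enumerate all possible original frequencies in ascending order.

Frequencies that alias to 5.14 kHz are k·fs ± 5.14 kHz for integer k ≥ 0.
k=0: 5.14 kHz.
k=1: 44.48 kHz, 54.76 kHz.
k=2: 94.1 kHz, 104.38 kHz.
Within [40.92 kHz, 76.14 kHz]: 44.48 kHz, 54.76 kHz.

44.48 kHz, 54.76 kHz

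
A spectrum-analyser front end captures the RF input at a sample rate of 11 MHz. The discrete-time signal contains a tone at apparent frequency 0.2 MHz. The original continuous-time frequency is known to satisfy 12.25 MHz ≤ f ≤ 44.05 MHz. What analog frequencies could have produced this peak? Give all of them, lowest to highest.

Frequencies that alias to 0.2 MHz are k·fs ± 0.2 MHz for integer k ≥ 0.
k=0: 0.2 MHz.
k=1: 10.8 MHz, 11.2 MHz.
k=2: 21.8 MHz, 22.2 MHz.
k=3: 32.8 MHz, 33.2 MHz.
k=4: 43.8 MHz, 44.2 MHz.
k=5: 54.8 MHz, 55.2 MHz.
Within [12.25 MHz, 44.05 MHz]: 21.8 MHz, 22.2 MHz, 32.8 MHz, 33.2 MHz, 43.8 MHz.

21.8 MHz, 22.2 MHz, 32.8 MHz, 33.2 MHz, 43.8 MHz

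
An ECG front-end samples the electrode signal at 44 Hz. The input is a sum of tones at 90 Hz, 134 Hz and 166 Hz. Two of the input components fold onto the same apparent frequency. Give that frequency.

2 Hz

fs/2 = 22 Hz.
90 Hz mod fs = 2 Hz.
2 Hz ≤ fs/2 = 22 Hz, appears at 2 Hz.
134 Hz mod fs = 2 Hz.
2 Hz ≤ fs/2 = 22 Hz, appears at 2 Hz.
166 Hz mod fs = 34 Hz.
34 Hz > fs/2 = 22 Hz, folds to fs − 34 Hz = 10 Hz.
90 Hz and 134 Hz both map to 2 Hz.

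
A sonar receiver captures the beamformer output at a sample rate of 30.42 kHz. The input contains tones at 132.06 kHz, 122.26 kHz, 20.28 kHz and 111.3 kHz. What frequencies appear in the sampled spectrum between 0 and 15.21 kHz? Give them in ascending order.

fs/2 = 15.21 kHz.
132.06 kHz mod fs = 10.38 kHz.
10.38 kHz ≤ fs/2 = 15.21 kHz, appears at 10.38 kHz.
122.26 kHz mod fs = 0.58 kHz.
0.58 kHz ≤ fs/2 = 15.21 kHz, appears at 0.58 kHz.
20.28 kHz > fs/2 = 15.21 kHz, folds to fs − 20.28 kHz = 10.14 kHz.
111.3 kHz mod fs = 20.04 kHz.
20.04 kHz > fs/2 = 15.21 kHz, folds to fs − 20.04 kHz = 10.38 kHz.
Distinct values: {0.58 kHz, 10.14 kHz, 10.38 kHz}.

0.58 kHz, 10.14 kHz, 10.38 kHz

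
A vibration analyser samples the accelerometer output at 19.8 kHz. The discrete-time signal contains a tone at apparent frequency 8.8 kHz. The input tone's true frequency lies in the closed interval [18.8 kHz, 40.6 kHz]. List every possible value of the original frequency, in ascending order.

28.6 kHz, 30.8 kHz

Frequencies that alias to 8.8 kHz are k·fs ± 8.8 kHz for integer k ≥ 0.
k=0: 8.8 kHz.
k=1: 11 kHz, 28.6 kHz.
k=2: 30.8 kHz, 48.4 kHz.
k=3: 50.6 kHz, 68.2 kHz.
Within [18.8 kHz, 40.6 kHz]: 28.6 kHz, 30.8 kHz.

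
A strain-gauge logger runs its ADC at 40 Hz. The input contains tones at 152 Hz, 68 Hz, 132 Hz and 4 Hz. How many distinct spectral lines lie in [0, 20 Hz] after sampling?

3

fs/2 = 20 Hz.
152 Hz mod fs = 32 Hz.
32 Hz > fs/2 = 20 Hz, folds to fs − 32 Hz = 8 Hz.
68 Hz mod fs = 28 Hz.
28 Hz > fs/2 = 20 Hz, folds to fs − 28 Hz = 12 Hz.
132 Hz mod fs = 12 Hz.
12 Hz ≤ fs/2 = 20 Hz, appears at 12 Hz.
4 Hz ≤ fs/2 = 20 Hz, passes unchanged.
Distinct values: {4 Hz, 8 Hz, 12 Hz} → 3.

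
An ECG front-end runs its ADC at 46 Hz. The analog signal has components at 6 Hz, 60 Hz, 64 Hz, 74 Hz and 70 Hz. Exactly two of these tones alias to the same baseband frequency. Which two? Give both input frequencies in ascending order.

fs/2 = 23 Hz.
6 Hz ≤ fs/2 = 23 Hz, passes unchanged.
60 Hz mod fs = 14 Hz.
14 Hz ≤ fs/2 = 23 Hz, appears at 14 Hz.
64 Hz mod fs = 18 Hz.
18 Hz ≤ fs/2 = 23 Hz, appears at 18 Hz.
74 Hz mod fs = 28 Hz.
28 Hz > fs/2 = 23 Hz, folds to fs − 28 Hz = 18 Hz.
70 Hz mod fs = 24 Hz.
24 Hz > fs/2 = 23 Hz, folds to fs − 24 Hz = 22 Hz.
64 Hz and 74 Hz both map to 18 Hz.

64 Hz, 74 Hz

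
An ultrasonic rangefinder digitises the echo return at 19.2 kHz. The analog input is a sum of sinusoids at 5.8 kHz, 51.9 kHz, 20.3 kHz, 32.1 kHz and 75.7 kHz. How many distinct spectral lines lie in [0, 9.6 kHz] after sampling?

fs/2 = 9.6 kHz.
5.8 kHz ≤ fs/2 = 9.6 kHz, passes unchanged.
51.9 kHz mod fs = 13.5 kHz.
13.5 kHz > fs/2 = 9.6 kHz, folds to fs − 13.5 kHz = 5.7 kHz.
20.3 kHz mod fs = 1.1 kHz.
1.1 kHz ≤ fs/2 = 9.6 kHz, appears at 1.1 kHz.
32.1 kHz mod fs = 12.9 kHz.
12.9 kHz > fs/2 = 9.6 kHz, folds to fs − 12.9 kHz = 6.3 kHz.
75.7 kHz mod fs = 18.1 kHz.
18.1 kHz > fs/2 = 9.6 kHz, folds to fs − 18.1 kHz = 1.1 kHz.
Distinct values: {1.1 kHz, 5.7 kHz, 5.8 kHz, 6.3 kHz} → 4.

4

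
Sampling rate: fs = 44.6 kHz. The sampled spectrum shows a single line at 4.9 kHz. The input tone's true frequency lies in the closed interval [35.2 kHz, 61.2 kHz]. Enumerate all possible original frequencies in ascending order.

Frequencies that alias to 4.9 kHz are k·fs ± 4.9 kHz for integer k ≥ 0.
k=0: 4.9 kHz.
k=1: 39.7 kHz, 49.5 kHz.
k=2: 84.3 kHz, 94.1 kHz.
Within [35.2 kHz, 61.2 kHz]: 39.7 kHz, 49.5 kHz.

39.7 kHz, 49.5 kHz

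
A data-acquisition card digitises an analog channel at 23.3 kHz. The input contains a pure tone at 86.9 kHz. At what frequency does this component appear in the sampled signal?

6.3 kHz

86.9 kHz mod fs = 17 kHz.
17 kHz > fs/2 = 11.65 kHz, folds to fs − 17 kHz = 6.3 kHz.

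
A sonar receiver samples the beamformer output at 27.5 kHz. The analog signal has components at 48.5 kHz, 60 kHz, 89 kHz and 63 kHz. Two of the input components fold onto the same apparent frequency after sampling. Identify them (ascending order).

fs/2 = 13.75 kHz.
48.5 kHz mod fs = 21 kHz.
21 kHz > fs/2 = 13.75 kHz, folds to fs − 21 kHz = 6.5 kHz.
60 kHz mod fs = 5 kHz.
5 kHz ≤ fs/2 = 13.75 kHz, appears at 5 kHz.
89 kHz mod fs = 6.5 kHz.
6.5 kHz ≤ fs/2 = 13.75 kHz, appears at 6.5 kHz.
63 kHz mod fs = 8 kHz.
8 kHz ≤ fs/2 = 13.75 kHz, appears at 8 kHz.
48.5 kHz and 89 kHz both map to 6.5 kHz.

48.5 kHz, 89 kHz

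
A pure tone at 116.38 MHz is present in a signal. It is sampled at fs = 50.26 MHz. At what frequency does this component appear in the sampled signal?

15.86 MHz

116.38 MHz mod fs = 15.86 MHz.
15.86 MHz ≤ fs/2 = 25.13 MHz, appears at 15.86 MHz.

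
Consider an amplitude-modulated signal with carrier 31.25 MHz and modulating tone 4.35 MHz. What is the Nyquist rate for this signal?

71.2 MHz

AM sidebands sit at fc ± fm = 26.9 MHz and 35.6 MHz.
Highest-frequency component: 35.6 MHz.
Nyquist rate = 2 × 35.6 MHz = 71.2 MHz.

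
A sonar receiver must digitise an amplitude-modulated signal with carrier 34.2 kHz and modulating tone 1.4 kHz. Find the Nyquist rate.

AM sidebands sit at fc ± fm = 32.8 kHz and 35.6 kHz.
Highest-frequency component: 35.6 kHz.
Nyquist rate = 2 × 35.6 kHz = 71.2 kHz.

71.2 kHz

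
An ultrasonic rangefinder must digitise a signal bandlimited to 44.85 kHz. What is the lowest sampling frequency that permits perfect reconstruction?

Nyquist rate = 2 × 44.85 kHz = 89.7 kHz.

89.7 kHz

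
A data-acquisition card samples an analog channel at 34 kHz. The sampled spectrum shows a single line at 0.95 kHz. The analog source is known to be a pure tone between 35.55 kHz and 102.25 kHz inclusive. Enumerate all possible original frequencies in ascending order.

Frequencies that alias to 0.95 kHz are k·fs ± 0.95 kHz for integer k ≥ 0.
k=0: 0.95 kHz.
k=1: 33.05 kHz, 34.95 kHz.
k=2: 67.05 kHz, 68.95 kHz.
k=3: 101.05 kHz, 102.95 kHz.
k=4: 135.05 kHz, 136.95 kHz.
Within [35.55 kHz, 102.25 kHz]: 67.05 kHz, 68.95 kHz, 101.05 kHz.

67.05 kHz, 68.95 kHz, 101.05 kHz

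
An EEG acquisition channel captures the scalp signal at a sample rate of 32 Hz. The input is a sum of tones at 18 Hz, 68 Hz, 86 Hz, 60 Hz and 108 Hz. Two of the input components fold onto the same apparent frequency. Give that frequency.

fs/2 = 16 Hz.
18 Hz > fs/2 = 16 Hz, folds to fs − 18 Hz = 14 Hz.
68 Hz mod fs = 4 Hz.
4 Hz ≤ fs/2 = 16 Hz, appears at 4 Hz.
86 Hz mod fs = 22 Hz.
22 Hz > fs/2 = 16 Hz, folds to fs − 22 Hz = 10 Hz.
60 Hz mod fs = 28 Hz.
28 Hz > fs/2 = 16 Hz, folds to fs − 28 Hz = 4 Hz.
108 Hz mod fs = 12 Hz.
12 Hz ≤ fs/2 = 16 Hz, appears at 12 Hz.
60 Hz and 68 Hz both map to 4 Hz.

4 Hz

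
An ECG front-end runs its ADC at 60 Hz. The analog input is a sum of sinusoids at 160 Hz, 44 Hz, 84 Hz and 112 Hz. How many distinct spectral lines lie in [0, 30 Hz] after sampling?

fs/2 = 30 Hz.
160 Hz mod fs = 40 Hz.
40 Hz > fs/2 = 30 Hz, folds to fs − 40 Hz = 20 Hz.
44 Hz > fs/2 = 30 Hz, folds to fs − 44 Hz = 16 Hz.
84 Hz mod fs = 24 Hz.
24 Hz ≤ fs/2 = 30 Hz, appears at 24 Hz.
112 Hz mod fs = 52 Hz.
52 Hz > fs/2 = 30 Hz, folds to fs − 52 Hz = 8 Hz.
Distinct values: {8 Hz, 16 Hz, 20 Hz, 24 Hz} → 4.

4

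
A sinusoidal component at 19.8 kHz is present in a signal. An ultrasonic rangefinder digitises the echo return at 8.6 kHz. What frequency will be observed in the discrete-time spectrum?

19.8 kHz mod fs = 2.6 kHz.
2.6 kHz ≤ fs/2 = 4.3 kHz, appears at 2.6 kHz.

2.6 kHz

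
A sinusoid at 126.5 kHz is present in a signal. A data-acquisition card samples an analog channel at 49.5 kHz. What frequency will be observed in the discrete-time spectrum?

126.5 kHz mod fs = 27.5 kHz.
27.5 kHz > fs/2 = 24.75 kHz, folds to fs − 27.5 kHz = 22 kHz.

22 kHz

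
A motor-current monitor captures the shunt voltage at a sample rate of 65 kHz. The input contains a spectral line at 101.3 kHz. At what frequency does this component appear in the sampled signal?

28.7 kHz

101.3 kHz mod fs = 36.3 kHz.
36.3 kHz > fs/2 = 32.5 kHz, folds to fs − 36.3 kHz = 28.7 kHz.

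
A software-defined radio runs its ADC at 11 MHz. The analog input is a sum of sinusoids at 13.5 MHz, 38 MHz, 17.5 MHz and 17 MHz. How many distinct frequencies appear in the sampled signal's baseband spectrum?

3

fs/2 = 5.5 MHz.
13.5 MHz mod fs = 2.5 MHz.
2.5 MHz ≤ fs/2 = 5.5 MHz, appears at 2.5 MHz.
38 MHz mod fs = 5 MHz.
5 MHz ≤ fs/2 = 5.5 MHz, appears at 5 MHz.
17.5 MHz mod fs = 6.5 MHz.
6.5 MHz > fs/2 = 5.5 MHz, folds to fs − 6.5 MHz = 4.5 MHz.
17 MHz mod fs = 6 MHz.
6 MHz > fs/2 = 5.5 MHz, folds to fs − 6 MHz = 5 MHz.
Distinct values: {2.5 MHz, 4.5 MHz, 5 MHz} → 3.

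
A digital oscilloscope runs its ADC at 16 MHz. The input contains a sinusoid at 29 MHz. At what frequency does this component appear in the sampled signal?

3 MHz

29 MHz mod fs = 13 MHz.
13 MHz > fs/2 = 8 MHz, folds to fs − 13 MHz = 3 MHz.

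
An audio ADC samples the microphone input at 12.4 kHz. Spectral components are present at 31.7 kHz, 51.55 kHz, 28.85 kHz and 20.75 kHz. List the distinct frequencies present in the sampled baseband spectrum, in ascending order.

fs/2 = 6.2 kHz.
31.7 kHz mod fs = 6.9 kHz.
6.9 kHz > fs/2 = 6.2 kHz, folds to fs − 6.9 kHz = 5.5 kHz.
51.55 kHz mod fs = 1.95 kHz.
1.95 kHz ≤ fs/2 = 6.2 kHz, appears at 1.95 kHz.
28.85 kHz mod fs = 4.05 kHz.
4.05 kHz ≤ fs/2 = 6.2 kHz, appears at 4.05 kHz.
20.75 kHz mod fs = 8.35 kHz.
8.35 kHz > fs/2 = 6.2 kHz, folds to fs − 8.35 kHz = 4.05 kHz.
Distinct values: {1.95 kHz, 4.05 kHz, 5.5 kHz}.

1.95 kHz, 4.05 kHz, 5.5 kHz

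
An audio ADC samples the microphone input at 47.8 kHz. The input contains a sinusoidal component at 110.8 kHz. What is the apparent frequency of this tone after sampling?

15.2 kHz

110.8 kHz mod fs = 15.2 kHz.
15.2 kHz ≤ fs/2 = 23.9 kHz, appears at 15.2 kHz.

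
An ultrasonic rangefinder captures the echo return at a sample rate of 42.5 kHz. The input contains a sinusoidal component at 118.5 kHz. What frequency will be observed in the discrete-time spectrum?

118.5 kHz mod fs = 33.5 kHz.
33.5 kHz > fs/2 = 21.25 kHz, folds to fs − 33.5 kHz = 9 kHz.

9 kHz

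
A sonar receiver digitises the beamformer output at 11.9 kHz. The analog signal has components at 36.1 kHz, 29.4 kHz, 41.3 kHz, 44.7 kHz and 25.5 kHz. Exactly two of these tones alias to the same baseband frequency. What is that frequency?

fs/2 = 5.95 kHz.
36.1 kHz mod fs = 0.4 kHz.
0.4 kHz ≤ fs/2 = 5.95 kHz, appears at 0.4 kHz.
29.4 kHz mod fs = 5.6 kHz.
5.6 kHz ≤ fs/2 = 5.95 kHz, appears at 5.6 kHz.
41.3 kHz mod fs = 5.6 kHz.
5.6 kHz ≤ fs/2 = 5.95 kHz, appears at 5.6 kHz.
44.7 kHz mod fs = 9 kHz.
9 kHz > fs/2 = 5.95 kHz, folds to fs − 9 kHz = 2.9 kHz.
25.5 kHz mod fs = 1.7 kHz.
1.7 kHz ≤ fs/2 = 5.95 kHz, appears at 1.7 kHz.
29.4 kHz and 41.3 kHz both map to 5.6 kHz.

5.6 kHz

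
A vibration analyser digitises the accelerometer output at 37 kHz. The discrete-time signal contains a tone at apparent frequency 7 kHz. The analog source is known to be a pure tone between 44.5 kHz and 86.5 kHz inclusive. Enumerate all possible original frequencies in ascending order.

67 kHz, 81 kHz

Frequencies that alias to 7 kHz are k·fs ± 7 kHz for integer k ≥ 0.
k=0: 7 kHz.
k=1: 30 kHz, 44 kHz.
k=2: 67 kHz, 81 kHz.
k=3: 104 kHz, 118 kHz.
Within [44.5 kHz, 86.5 kHz]: 67 kHz, 81 kHz.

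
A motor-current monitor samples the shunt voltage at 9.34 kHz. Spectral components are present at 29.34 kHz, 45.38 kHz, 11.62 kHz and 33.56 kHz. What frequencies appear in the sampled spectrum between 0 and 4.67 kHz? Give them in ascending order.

fs/2 = 4.67 kHz.
29.34 kHz mod fs = 1.32 kHz.
1.32 kHz ≤ fs/2 = 4.67 kHz, appears at 1.32 kHz.
45.38 kHz mod fs = 8.02 kHz.
8.02 kHz > fs/2 = 4.67 kHz, folds to fs − 8.02 kHz = 1.32 kHz.
11.62 kHz mod fs = 2.28 kHz.
2.28 kHz ≤ fs/2 = 4.67 kHz, appears at 2.28 kHz.
33.56 kHz mod fs = 5.54 kHz.
5.54 kHz > fs/2 = 4.67 kHz, folds to fs − 5.54 kHz = 3.8 kHz.
Distinct values: {1.32 kHz, 2.28 kHz, 3.8 kHz}.

1.32 kHz, 2.28 kHz, 3.8 kHz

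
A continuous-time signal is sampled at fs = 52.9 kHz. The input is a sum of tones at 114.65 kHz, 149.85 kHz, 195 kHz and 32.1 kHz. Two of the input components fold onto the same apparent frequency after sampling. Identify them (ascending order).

114.65 kHz, 149.85 kHz

fs/2 = 26.45 kHz.
114.65 kHz mod fs = 8.85 kHz.
8.85 kHz ≤ fs/2 = 26.45 kHz, appears at 8.85 kHz.
149.85 kHz mod fs = 44.05 kHz.
44.05 kHz > fs/2 = 26.45 kHz, folds to fs − 44.05 kHz = 8.85 kHz.
195 kHz mod fs = 36.3 kHz.
36.3 kHz > fs/2 = 26.45 kHz, folds to fs − 36.3 kHz = 16.6 kHz.
32.1 kHz > fs/2 = 26.45 kHz, folds to fs − 32.1 kHz = 20.8 kHz.
114.65 kHz and 149.85 kHz both map to 8.85 kHz.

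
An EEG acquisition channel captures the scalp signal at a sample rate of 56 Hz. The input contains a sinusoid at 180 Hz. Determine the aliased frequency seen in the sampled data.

12 Hz

180 Hz mod fs = 12 Hz.
12 Hz ≤ fs/2 = 28 Hz, appears at 12 Hz.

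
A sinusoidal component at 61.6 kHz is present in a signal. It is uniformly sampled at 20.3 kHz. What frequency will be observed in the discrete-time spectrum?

61.6 kHz mod fs = 0.7 kHz.
0.7 kHz ≤ fs/2 = 10.15 kHz, appears at 0.7 kHz.

0.7 kHz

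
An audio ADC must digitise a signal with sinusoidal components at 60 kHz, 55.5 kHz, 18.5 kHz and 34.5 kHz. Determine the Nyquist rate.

Highest-frequency component: 60 kHz.
Nyquist rate = 2 × 60 kHz = 120 kHz.

120 kHz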